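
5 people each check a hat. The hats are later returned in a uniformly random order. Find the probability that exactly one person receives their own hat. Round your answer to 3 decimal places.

Choose which one is fixed: C(5,1) = 5 ways.
The remaining 4 must have no fixed point: D(4) = 9.
P = 5·9/120 = 3/8 ≈ 0.375.

0.375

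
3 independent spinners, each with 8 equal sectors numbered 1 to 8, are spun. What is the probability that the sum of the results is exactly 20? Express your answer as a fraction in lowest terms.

There are 8^3 = 512 equally likely outcomes.
The number of ordered 3-tuples from {1,…,8} summing to 20 is 15.
P(sum = 20) = 15/512.

15/512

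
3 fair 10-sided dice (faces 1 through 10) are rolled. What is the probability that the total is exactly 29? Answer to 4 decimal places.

0.0030

There are 10^3 = 1000 equally likely outcomes.
The number of ordered 3-tuples from {1,…,10} summing to 29 is 3.
P(sum = 29) = 3/1000 ≈ 0.0030.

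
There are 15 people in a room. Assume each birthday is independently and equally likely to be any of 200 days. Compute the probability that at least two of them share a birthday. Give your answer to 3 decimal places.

It's easier to compute the probability that all 15 are distinct.
P(all distinct) = 200/200 · 199/200 · ··· · 186/200 ≈ 0.584.
So the probability of at least one match is 1 − 0.584 = 0.416.

0.416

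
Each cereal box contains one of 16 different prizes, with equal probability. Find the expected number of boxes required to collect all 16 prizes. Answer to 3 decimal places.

After i distinct types are collected, each trial gives a new one with probability (16−i)/16, so the expected wait for the next new type is 16/(16−i).
E = 16/16 + 16/15 + 16/14 + 16/13 + 16/12 + 16/11 + 16/10 + 16/9 + 16/8 + 16/7 + 16/6 + 16/5 + 16/4 + 16/3 + 16/2 + 16/1 = 2436559/45045 ≈ 54.092.

54.092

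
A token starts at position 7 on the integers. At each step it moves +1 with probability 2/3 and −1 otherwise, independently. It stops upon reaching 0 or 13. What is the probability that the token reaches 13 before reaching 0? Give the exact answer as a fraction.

Let r = q/p = (1/3)/(2/3) = 1/2. The recurrence P(i) = p·P(i+1) + q·P(i−1) with P(0)=0, P(13)=1 gives P(i) = (1 − r^i)/(1 − r^13).
P(7) = (1 − (1/2)^7) / (1 − (1/2)^13) = 8128/8191.

8128/8191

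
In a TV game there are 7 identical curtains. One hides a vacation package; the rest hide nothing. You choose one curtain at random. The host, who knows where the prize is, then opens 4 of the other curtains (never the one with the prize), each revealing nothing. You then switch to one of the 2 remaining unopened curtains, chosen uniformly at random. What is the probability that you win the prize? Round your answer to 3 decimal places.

0.429

Your original curtain holds the prize with probability 1/7, so the other 6 collectively hold it with probability 6/7.
The host can always find 4 empty curtains to open, so the reveals don't change that 6/7; it is now spread over the 2 remaining unopened curtains.
P(win by switching) = (6/7) · (1/2) = 3/7 ≈ 0.429.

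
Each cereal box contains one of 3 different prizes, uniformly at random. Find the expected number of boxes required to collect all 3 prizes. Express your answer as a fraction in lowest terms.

11/2

After i distinct types are collected, each trial gives a new one with probability (3−i)/3, so the expected wait for the next new type is 3/(3−i).
E = 3/3 + 3/2 + 3/1 = 11/2.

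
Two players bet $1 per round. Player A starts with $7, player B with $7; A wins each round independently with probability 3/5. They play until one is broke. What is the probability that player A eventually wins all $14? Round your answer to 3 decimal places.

0.945

Let r = q/p = (2/5)/(3/5) = 2/3. The recurrence P(i) = p·P(i+1) + q·P(i−1) with P(0)=0, P(14)=1 gives P(i) = (1 − r^i)/(1 − r^14).
P(7) = (1 − (2/3)^7) / (1 − (2/3)^14) = 2187/2315 ≈ 0.945.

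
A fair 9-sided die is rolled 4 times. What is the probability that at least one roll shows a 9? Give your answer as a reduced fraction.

2465/6561

P(no roll shows a 9) = (8/9)^4 = 4096/6561.
P(at least one) = 1 − 4096/6561 = 2465/6561.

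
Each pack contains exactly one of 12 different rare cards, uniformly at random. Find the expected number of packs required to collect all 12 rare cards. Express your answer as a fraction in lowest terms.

86021/2310

After i distinct types are collected, each trial gives a new one with probability (12−i)/12, so the expected wait for the next new type is 12/(12−i).
E = 12/12 + 12/11 + 12/10 + 12/9 + 12/8 + 12/7 + 12/6 + 12/5 + 12/4 + 12/3 + 12/2 + 12/1 = 86021/2310.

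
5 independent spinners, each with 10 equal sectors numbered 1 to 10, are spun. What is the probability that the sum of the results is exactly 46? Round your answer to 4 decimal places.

There are 10^5 = 100000 equally likely outcomes.
The number of ordered 5-tuples from {1,…,10} summing to 46 is 70.
P(sum = 46) = 70/100000 = 7/10000 ≈ 0.0007.

0.0007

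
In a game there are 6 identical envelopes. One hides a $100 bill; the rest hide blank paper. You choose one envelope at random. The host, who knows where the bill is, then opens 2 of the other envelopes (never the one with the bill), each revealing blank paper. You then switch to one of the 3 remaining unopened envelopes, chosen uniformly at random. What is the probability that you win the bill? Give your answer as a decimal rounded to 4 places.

0.2778

Your original envelope holds the bill with probability 1/6, so the other 5 collectively hold it with probability 5/6.
The host can always find 2 empty envelopes to open, so the reveals don't change that 5/6; it is now spread over the 3 remaining unopened envelopes.
P(win by switching) = (5/6) · (1/3) = 5/18 ≈ 0.2778.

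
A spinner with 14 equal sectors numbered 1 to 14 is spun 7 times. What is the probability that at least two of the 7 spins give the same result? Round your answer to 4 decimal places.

P(all 7 different) = 14/14 · 13/14 · ··· · 8/14 ≈ 0.1641.
P(at least two equal) = 1 − 0.1641 = 0.8359.

0.8359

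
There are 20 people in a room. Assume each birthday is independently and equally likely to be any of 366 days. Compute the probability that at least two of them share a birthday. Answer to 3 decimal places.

0.411

It's easier to compute the probability that all 20 are distinct.
P(all distinct) = 366/366 · 365/366 · ··· · 347/366 ≈ 0.589.
So the probability of at least one match is 1 − 0.589 = 0.411.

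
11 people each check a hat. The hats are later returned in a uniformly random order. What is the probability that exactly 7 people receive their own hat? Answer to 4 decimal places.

Choose which 7 of the 11 are fixed: C(11,7) = 330 ways.
The remaining 4 must have no fixed point: D(4) = 9.
P = 330·9/39916800 = 1/13440 ≈ 0.0001.

0.0001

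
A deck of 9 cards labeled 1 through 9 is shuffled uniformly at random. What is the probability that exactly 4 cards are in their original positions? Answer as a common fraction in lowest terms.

Choose which 4 of the 9 are fixed: C(9,4) = 126 ways.
The remaining 5 must have no fixed point: D(5) = 44.
P = 126·44/362880 = 11/720.

11/720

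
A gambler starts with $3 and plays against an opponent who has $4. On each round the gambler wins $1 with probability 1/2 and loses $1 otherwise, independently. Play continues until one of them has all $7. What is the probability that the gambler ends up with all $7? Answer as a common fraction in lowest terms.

3/7

With a fair step, P(i) = ½P(i−1) + ½P(i+1) with P(0)=0, P(7)=1 has the linear solution P(i) = i/7.
P(3) = 3/7.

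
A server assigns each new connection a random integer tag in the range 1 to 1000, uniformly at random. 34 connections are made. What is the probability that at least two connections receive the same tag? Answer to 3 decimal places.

It's easier to compute the probability that all 34 are distinct.
P(all distinct) = 1000/1000 · 999/1000 · ··· · 967/1000 ≈ 0.567.
So the probability of at least one match is 1 − 0.567 = 0.433.

0.433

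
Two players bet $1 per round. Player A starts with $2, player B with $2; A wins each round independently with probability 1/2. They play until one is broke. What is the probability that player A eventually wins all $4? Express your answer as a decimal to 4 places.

0.5000

With a fair step, P(i) = ½P(i−1) + ½P(i+1) with P(0)=0, P(4)=1 has the linear solution P(i) = i/4.
P(2) = 2/4 = 1/2 ≈ 0.5000.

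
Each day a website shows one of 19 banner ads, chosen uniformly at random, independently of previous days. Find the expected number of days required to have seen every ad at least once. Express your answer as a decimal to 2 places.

After i distinct types are collected, each trial gives a new one with probability (19−i)/19, so the expected wait for the next new type is 19/(19−i).
E = 19/19 + 19/18 + 19/17 + 19/16 + 19/15 + 19/14 + 19/13 + 19/12 + 19/11 + 19/10 + 19/9 + 19/8 + 19/7 + 19/6 + 19/5 + 19/4 + 19/3 + 19/2 + 19/1 = 275295799/4084080 ≈ 67.41.

67.41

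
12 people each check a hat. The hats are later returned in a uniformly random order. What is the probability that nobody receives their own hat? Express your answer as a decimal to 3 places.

This is the derangement probability: permutations of 12 with no fixed point.
D(12) = 12! · (1 − 1/1! + 1/2! − ··· + (−1)^12/12!) = 176214841.
P = 176214841/479001600 = 16019531/43545600 ≈ 0.368.

0.368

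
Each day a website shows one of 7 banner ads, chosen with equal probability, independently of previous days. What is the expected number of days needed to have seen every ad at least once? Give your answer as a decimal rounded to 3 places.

After i distinct types are collected, each trial gives a new one with probability (7−i)/7, so the expected wait for the next new type is 7/(7−i).
E = 7/7 + 7/6 + 7/5 + 7/4 + 7/3 + 7/2 + 7/1 = 363/20 ≈ 18.150.

18.150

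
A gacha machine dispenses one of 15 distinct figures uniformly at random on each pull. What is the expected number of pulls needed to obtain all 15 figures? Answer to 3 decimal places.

49.773

After i distinct types are collected, each trial gives a new one with probability (15−i)/15, so the expected wait for the next new type is 15/(15−i).
E = 15/15 + 15/14 + 15/13 + 15/12 + 15/11 + 15/10 + 15/9 + 15/8 + 15/7 + 15/6 + 15/5 + 15/4 + 15/3 + 15/2 + 15/1 = 1195757/24024 ≈ 49.773.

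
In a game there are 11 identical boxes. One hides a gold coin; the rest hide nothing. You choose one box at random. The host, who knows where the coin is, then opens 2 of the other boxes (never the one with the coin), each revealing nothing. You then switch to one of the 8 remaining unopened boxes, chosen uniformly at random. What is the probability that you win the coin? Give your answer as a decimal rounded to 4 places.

0.1136

Your original box holds the coin with probability 1/11, so the other 10 collectively hold it with probability 10/11.
The host can always find 2 empty boxes to open, so the reveals don't change that 10/11; it is now spread over the 8 remaining unopened boxes.
P(win by switching) = (10/11) · (1/8) = 5/44 ≈ 0.1136.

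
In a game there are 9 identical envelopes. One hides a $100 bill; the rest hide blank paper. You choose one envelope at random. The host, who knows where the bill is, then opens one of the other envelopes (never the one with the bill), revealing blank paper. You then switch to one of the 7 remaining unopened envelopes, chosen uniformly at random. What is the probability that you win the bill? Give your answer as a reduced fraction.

8/63

Your original envelope holds the bill with probability 1/9, so the other 8 collectively hold it with probability 8/9.
The host can always find an empty envelope to open, so this doesn't change that 8/9; it is now spread over the 7 remaining unopened envelopes.
P(win by switching) = (8/9) · (1/7) = 8/63.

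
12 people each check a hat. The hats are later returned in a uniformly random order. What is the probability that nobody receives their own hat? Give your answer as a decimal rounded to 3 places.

0.368

This is the derangement probability: permutations of 12 with no fixed point.
D(12) = 12! · (1 − 1/1! + 1/2! − ··· + (−1)^12/12!) = 176214841.
P = 176214841/479001600 = 16019531/43545600 ≈ 0.368.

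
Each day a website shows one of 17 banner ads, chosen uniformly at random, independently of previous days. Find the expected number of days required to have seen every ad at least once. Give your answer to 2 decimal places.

After i distinct types are collected, each trial gives a new one with probability (17−i)/17, so the expected wait for the next new type is 17/(17−i).
E = 17/17 + 17/16 + 17/15 + 17/14 + 17/13 + 17/12 + 17/11 + 17/10 + 17/9 + 17/8 + 17/7 + 17/6 + 17/5 + 17/4 + 17/3 + 17/2 + 17/1 = 42142223/720720 ≈ 58.47.

58.47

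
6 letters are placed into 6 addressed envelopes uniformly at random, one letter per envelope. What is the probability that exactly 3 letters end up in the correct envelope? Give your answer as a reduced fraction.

Choose which 3 of the 6 are fixed: C(6,3) = 20 ways.
The remaining 3 must have no fixed point: D(3) = 2.
P = 20·2/720 = 1/18.

1/18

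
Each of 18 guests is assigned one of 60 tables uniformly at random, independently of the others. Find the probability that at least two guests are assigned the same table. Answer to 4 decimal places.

It's easier to compute the probability that all 18 are distinct.
P(all distinct) = 60/60 · 59/60 · ··· · 43/60 ≈ 0.0583.
So the probability of at least one match is 1 − 0.0583 = 0.9417.

0.9417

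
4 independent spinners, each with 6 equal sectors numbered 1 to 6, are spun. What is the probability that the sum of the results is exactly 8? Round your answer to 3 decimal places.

There are 6^4 = 1296 equally likely outcomes.
The number of ordered 4-tuples from {1,…,6} summing to 8 is 35.
P(sum = 8) = 35/1296 ≈ 0.027.

0.027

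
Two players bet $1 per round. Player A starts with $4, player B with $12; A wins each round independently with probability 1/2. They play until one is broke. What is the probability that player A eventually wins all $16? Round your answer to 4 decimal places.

0.2500

With a fair step, P(i) = ½P(i−1) + ½P(i+1) with P(0)=0, P(16)=1 has the linear solution P(i) = i/16.
P(4) = 4/16 = 1/4 ≈ 0.2500.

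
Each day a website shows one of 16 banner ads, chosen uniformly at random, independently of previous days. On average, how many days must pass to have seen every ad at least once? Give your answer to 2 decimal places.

After i distinct types are collected, each trial gives a new one with probability (16−i)/16, so the expected wait for the next new type is 16/(16−i).
E = 16/16 + 16/15 + 16/14 + 16/13 + 16/12 + 16/11 + 16/10 + 16/9 + 16/8 + 16/7 + 16/6 + 16/5 + 16/4 + 16/3 + 16/2 + 16/1 = 2436559/45045 ≈ 54.09.

54.09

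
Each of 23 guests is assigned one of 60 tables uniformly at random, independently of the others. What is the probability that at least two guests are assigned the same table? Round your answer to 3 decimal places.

It's easier to compute the probability that all 23 are distinct.
P(all distinct) = 60/60 · 59/60 · ··· · 38/60 ≈ 0.008.
So the probability of at least one match is 1 − 0.008 = 0.992.

0.992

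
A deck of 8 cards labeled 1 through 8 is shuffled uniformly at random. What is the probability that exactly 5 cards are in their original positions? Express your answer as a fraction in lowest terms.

1/360

Choose which 5 of the 8 are fixed: C(8,5) = 56 ways.
The remaining 3 must have no fixed point: D(3) = 2.
P = 56·2/40320 = 1/360.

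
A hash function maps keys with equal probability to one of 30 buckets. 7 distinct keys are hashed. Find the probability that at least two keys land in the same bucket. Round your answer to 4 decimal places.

0.5308

It's easier to compute the probability that all 7 are distinct.
P(all distinct) = 30/30 · 29/30 · ··· · 24/30 ≈ 0.4692.
So the probability of at least one match is 1 − 0.4692 = 0.5308.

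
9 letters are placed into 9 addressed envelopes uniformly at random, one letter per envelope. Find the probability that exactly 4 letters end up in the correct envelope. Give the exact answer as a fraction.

11/720

Choose which 4 of the 9 are fixed: C(9,4) = 126 ways.
The remaining 5 must have no fixed point: D(5) = 44.
P = 126·44/362880 = 11/720.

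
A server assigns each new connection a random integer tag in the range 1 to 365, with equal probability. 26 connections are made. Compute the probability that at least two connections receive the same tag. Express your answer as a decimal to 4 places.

0.5982

It's easier to compute the probability that all 26 are distinct.
P(all distinct) = 365/365 · 364/365 · ··· · 340/365 ≈ 0.4018.
So the probability of at least one match is 1 − 0.4018 = 0.5982.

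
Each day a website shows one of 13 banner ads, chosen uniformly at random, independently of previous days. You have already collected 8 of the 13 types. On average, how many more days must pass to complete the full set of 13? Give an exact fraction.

1781/60

Starting from 8 distinct types, each trial gives a new one with probability (13−i)/13 when i types are held, so the wait for the next new type is 13/(13−i).
E = 13/5 + 13/4 + 13/3 + 13/2 + 13/1 = 1781/60.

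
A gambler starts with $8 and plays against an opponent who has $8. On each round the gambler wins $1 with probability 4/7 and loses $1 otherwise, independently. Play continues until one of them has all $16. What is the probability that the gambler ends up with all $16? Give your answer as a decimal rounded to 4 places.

Let r = q/p = (3/7)/(4/7) = 3/4. The recurrence P(i) = p·P(i+1) + q·P(i−1) with P(0)=0, P(16)=1 gives P(i) = (1 − r^i)/(1 − r^16).
P(8) = (1 − (3/4)^8) / (1 − (3/4)^16) = 65536/72097 ≈ 0.9090.

0.9090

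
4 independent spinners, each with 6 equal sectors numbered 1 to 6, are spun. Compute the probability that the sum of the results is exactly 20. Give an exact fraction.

35/1296

There are 6^4 = 1296 equally likely outcomes.
The number of ordered 4-tuples from {1,…,6} summing to 20 is 35.
P(sum = 20) = 35/1296.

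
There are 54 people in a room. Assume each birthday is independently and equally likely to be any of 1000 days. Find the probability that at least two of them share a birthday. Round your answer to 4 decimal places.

It's easier to compute the probability that all 54 are distinct.
P(all distinct) = 1000/1000 · 999/1000 · ··· · 947/1000 ≈ 0.2329.
So the probability of at least one match is 1 − 0.2329 = 0.7671.

0.7671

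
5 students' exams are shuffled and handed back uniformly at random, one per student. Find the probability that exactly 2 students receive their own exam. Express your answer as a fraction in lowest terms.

Choose which 2 of the 5 are fixed: C(5,2) = 10 ways.
The remaining 3 must have no fixed point: D(3) = 2.
P = 10·2/120 = 1/6.

1/6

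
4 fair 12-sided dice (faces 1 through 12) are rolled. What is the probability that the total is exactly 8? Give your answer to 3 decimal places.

0.002

There are 12^4 = 20736 equally likely outcomes.
The number of ordered 4-tuples from {1,…,12} summing to 8 is 35.
P(sum = 8) = 35/20736 ≈ 0.002.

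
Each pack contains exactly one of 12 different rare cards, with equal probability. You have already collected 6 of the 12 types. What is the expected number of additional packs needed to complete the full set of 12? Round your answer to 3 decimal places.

29.400

Starting from 6 distinct types, each trial gives a new one with probability (12−i)/12 when i types are held, so the wait for the next new type is 12/(12−i).
E = 12/6 + 12/5 + 12/4 + 12/3 + 12/2 + 12/1 = 147/5 ≈ 29.400.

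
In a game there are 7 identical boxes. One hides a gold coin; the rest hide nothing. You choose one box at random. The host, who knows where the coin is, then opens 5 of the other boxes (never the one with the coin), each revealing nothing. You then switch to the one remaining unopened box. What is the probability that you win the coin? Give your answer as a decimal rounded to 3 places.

0.857

Your original box holds the coin with probability 1/7, so the other 6 collectively hold it with probability 6/7.
The host can always find 5 empty boxes to open, so the reveals don't change that 6/7; it is now spread over the 1 remaining unopened box.
P(win by switching) = (6/7) · (1/1) = 6/7 ≈ 0.857.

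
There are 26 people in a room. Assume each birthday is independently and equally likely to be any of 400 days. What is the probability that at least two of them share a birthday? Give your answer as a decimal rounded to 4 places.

0.5641

It's easier to compute the probability that all 26 are distinct.
P(all distinct) = 400/400 · 399/400 · ··· · 375/400 ≈ 0.4359.
So the probability of at least one match is 1 − 0.4359 = 0.5641.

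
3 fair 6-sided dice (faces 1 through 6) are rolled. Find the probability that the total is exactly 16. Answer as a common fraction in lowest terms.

1/36

There are 6^3 = 216 equally likely outcomes.
The number of ordered 3-tuples from {1,…,6} summing to 16 is 6.
P(sum = 16) = 6/216 = 1/36.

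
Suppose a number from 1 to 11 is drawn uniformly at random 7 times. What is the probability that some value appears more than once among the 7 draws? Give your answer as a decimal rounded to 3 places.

P(all 7 different) = 11/11 · 10/11 · ··· · 5/11 ≈ 0.085.
P(at least two equal) = 1 − 0.085 = 0.915.

0.915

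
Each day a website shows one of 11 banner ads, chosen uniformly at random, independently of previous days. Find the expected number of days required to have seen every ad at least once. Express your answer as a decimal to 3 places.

33.219

After i distinct types are collected, each trial gives a new one with probability (11−i)/11, so the expected wait for the next new type is 11/(11−i).
E = 11/11 + 11/10 + 11/9 + 11/8 + 11/7 + 11/6 + 11/5 + 11/4 + 11/3 + 11/2 + 11/1 = 83711/2520 ≈ 33.219.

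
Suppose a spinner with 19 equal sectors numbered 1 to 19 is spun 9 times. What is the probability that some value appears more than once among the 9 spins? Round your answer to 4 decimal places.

P(all 9 different) = 19/19 · 18/19 · ··· · 11/19 ≈ 0.1039.
P(at least two equal) = 1 − 0.1039 = 0.8961.

0.8961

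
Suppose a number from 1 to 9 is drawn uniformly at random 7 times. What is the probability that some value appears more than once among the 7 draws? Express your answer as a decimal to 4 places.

0.9621

P(all 7 different) = 9/9 · 8/9 · ··· · 3/9 ≈ 0.0379.
P(at least two equal) = 1 − 0.0379 = 0.9621.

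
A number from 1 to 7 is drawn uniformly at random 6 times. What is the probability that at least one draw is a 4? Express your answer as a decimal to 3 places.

P(no draw is a 4) = (6/7)^6 ≈ 0.397.
P(at least one) = 1 − 0.397 = 0.603.

0.603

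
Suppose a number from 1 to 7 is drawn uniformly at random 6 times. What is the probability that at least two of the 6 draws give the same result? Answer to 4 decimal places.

0.9572

P(all 6 different) = 7/7 · 6/7 · ··· · 2/7 ≈ 0.0428.
P(at least two equal) = 1 − 0.0428 = 0.9572.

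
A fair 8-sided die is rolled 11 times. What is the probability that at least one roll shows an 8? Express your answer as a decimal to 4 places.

P(no roll shows an 8) = (7/8)^11 ≈ 0.2302.
P(at least one) = 1 − 0.2302 = 0.7698.

0.7698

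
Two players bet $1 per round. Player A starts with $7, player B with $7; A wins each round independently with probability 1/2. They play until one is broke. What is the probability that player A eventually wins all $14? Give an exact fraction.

1/2

With a fair step, P(i) = ½P(i−1) + ½P(i+1) with P(0)=0, P(14)=1 has the linear solution P(i) = i/14.
P(7) = 7/14 = 1/2.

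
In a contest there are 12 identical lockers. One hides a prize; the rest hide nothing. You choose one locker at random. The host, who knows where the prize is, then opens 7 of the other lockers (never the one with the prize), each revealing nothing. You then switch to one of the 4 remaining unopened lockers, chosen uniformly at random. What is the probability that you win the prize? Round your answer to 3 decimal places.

0.229

Your original locker holds the prize with probability 1/12, so the other 11 collectively hold it with probability 11/12.
The host can always find 7 empty lockers to open, so the reveals don't change that 11/12; it is now spread over the 4 remaining unopened lockers.
P(win by switching) = (11/12) · (1/4) = 11/48 ≈ 0.229.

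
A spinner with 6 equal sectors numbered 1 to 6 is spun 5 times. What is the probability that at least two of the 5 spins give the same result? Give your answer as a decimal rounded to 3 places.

P(all 5 different) = 6/6 · 5/6 · ··· · 2/6 ≈ 0.093.
P(at least two equal) = 1 − 0.093 = 0.907.

0.907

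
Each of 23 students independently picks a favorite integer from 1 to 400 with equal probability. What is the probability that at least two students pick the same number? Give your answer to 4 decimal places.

0.4752

It's easier to compute the probability that all 23 are distinct.
P(all distinct) = 400/400 · 399/400 · ··· · 378/400 ≈ 0.5248.
So the probability of at least one match is 1 − 0.5248 = 0.4752.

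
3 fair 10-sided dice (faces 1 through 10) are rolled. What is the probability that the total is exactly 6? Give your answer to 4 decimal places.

0.0100

There are 10^3 = 1000 equally likely outcomes.
The number of ordered 3-tuples from {1,…,10} summing to 6 is 10.
P(sum = 6) = 10/1000 = 1/100 ≈ 0.0100.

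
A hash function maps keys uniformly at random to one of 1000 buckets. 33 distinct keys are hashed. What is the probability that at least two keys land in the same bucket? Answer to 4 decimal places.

0.4136

It's easier to compute the probability that all 33 are distinct.
P(all distinct) = 1000/1000 · 999/1000 · ··· · 968/1000 ≈ 0.5864.
So the probability of at least one match is 1 − 0.5864 = 0.4136.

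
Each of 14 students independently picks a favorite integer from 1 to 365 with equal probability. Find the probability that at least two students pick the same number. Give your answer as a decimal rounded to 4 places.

0.2231

It's easier to compute the probability that all 14 are distinct.
P(all distinct) = 365/365 · 364/365 · ··· · 352/365 ≈ 0.7769.
So the probability of at least one match is 1 − 0.7769 = 0.2231.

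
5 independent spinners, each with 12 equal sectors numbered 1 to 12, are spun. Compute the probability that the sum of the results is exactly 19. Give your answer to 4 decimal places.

There are 12^5 = 248832 equally likely outcomes.
The number of ordered 5-tuples from {1,…,12} summing to 19 is 2985.
P(sum = 19) = 2985/248832 = 995/82944 ≈ 0.0120.

0.0120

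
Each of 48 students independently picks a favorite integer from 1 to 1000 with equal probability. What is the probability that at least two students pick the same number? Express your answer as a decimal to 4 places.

0.6822

It's easier to compute the probability that all 48 are distinct.
P(all distinct) = 1000/1000 · 999/1000 · ··· · 953/1000 ≈ 0.3178.
So the probability of at least one match is 1 − 0.3178 = 0.6822.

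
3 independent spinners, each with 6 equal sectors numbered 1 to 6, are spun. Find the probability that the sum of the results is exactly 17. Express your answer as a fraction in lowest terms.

There are 6^3 = 216 equally likely outcomes.
The number of ordered 3-tuples from {1,…,6} summing to 17 is 3.
P(sum = 17) = 3/216 = 1/72.

1/72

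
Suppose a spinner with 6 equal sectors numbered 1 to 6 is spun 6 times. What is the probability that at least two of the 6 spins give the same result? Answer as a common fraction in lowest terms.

319/324

P(all 6 different) = 6/6 · 5/6 · ··· · 1/6 = 5/324.
P(at least two equal) = 1 − 5/324 = 319/324.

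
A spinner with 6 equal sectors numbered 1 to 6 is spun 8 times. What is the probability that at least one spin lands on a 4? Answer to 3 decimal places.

0.767

P(no spin lands on a 4) = (5/6)^8 ≈ 0.233.
P(at least one) = 1 − 0.233 = 0.767.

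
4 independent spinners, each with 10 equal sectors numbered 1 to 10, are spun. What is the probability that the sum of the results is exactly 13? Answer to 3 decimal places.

0.022

There are 10^4 = 10000 equally likely outcomes.
The number of ordered 4-tuples from {1,…,10} summing to 13 is 220.
P(sum = 13) = 220/10000 = 11/500 ≈ 0.022.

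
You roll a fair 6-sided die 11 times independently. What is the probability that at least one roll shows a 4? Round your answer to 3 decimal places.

0.865

P(no roll shows a 4) = (5/6)^11 ≈ 0.135.
P(at least one) = 1 − 0.135 = 0.865.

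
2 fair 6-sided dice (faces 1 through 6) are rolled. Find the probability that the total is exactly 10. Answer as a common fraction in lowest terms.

1/12

There are 6^2 = 36 equally likely outcomes.
The number of ordered 2-tuples from {1,…,6} summing to 10 is 3.
P(sum = 10) = 3/36 = 1/12.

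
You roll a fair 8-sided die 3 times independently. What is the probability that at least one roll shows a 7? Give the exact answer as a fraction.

P(no roll shows a 7) = (7/8)^3 = 343/512.
P(at least one) = 1 − 343/512 = 169/512.

169/512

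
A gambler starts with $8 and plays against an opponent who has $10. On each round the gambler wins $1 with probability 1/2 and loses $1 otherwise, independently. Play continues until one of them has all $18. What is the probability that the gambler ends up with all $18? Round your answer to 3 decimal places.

With a fair step, P(i) = ½P(i−1) + ½P(i+1) with P(0)=0, P(18)=1 has the linear solution P(i) = i/18.
P(8) = 8/18 = 4/9 ≈ 0.444.

0.444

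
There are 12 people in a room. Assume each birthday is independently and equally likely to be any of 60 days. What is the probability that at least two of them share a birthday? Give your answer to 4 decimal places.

0.6921

It's easier to compute the probability that all 12 are distinct.
P(all distinct) = 60/60 · 59/60 · ··· · 49/60 ≈ 0.3079.
So the probability of at least one match is 1 − 0.3079 = 0.6921.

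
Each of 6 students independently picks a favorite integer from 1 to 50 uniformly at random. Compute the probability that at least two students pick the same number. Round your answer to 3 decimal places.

It's easier to compute the probability that all 6 are distinct.
P(all distinct) = 50/50 · 49/50 · ··· · 45/50 ≈ 0.732.
So the probability of at least one match is 1 − 0.732 = 0.268.

0.268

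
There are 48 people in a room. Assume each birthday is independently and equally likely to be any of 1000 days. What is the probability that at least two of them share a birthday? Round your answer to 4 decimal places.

It's easier to compute the probability that all 48 are distinct.
P(all distinct) = 1000/1000 · 999/1000 · ··· · 953/1000 ≈ 0.3178.
So the probability of at least one match is 1 − 0.3178 = 0.6822.

0.6822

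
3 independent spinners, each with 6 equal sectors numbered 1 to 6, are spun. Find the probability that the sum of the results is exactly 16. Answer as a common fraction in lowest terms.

There are 6^3 = 216 equally likely outcomes.
The number of ordered 3-tuples from {1,…,6} summing to 16 is 6.
P(sum = 16) = 6/216 = 1/36.

1/36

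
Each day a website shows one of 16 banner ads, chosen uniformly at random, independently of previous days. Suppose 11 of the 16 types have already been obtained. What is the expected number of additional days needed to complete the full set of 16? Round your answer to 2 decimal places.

Starting from 11 distinct types, each trial gives a new one with probability (16−i)/16 when i types are held, so the wait for the next new type is 16/(16−i).
E = 16/5 + 16/4 + 16/3 + 16/2 + 16/1 = 548/15 ≈ 36.53.

36.53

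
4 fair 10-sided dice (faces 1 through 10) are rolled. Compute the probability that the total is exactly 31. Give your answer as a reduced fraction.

There are 10^4 = 10000 equally likely outcomes.
The number of ordered 4-tuples from {1,…,10} summing to 31 is 220.
P(sum = 31) = 220/10000 = 11/500.

11/500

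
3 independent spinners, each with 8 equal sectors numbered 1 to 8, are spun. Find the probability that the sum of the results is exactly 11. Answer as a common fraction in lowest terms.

There are 8^3 = 512 equally likely outcomes.
The number of ordered 3-tuples from {1,…,8} summing to 11 is 42.
P(sum = 11) = 42/512 = 21/256.

21/256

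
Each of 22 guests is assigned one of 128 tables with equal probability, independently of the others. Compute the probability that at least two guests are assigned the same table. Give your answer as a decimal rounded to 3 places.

It's easier to compute the probability that all 22 are distinct.
P(all distinct) = 128/128 · 127/128 · ··· · 107/128 ≈ 0.147.
So the probability of at least one match is 1 − 0.147 = 0.853.

0.853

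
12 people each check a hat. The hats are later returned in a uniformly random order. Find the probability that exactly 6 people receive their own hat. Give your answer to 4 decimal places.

0.0005

Choose which 6 of the 12 are fixed: C(12,6) = 924 ways.
The remaining 6 must have no fixed point: D(6) = 265.
P = 924·265/479001600 = 53/103680 ≈ 0.0005.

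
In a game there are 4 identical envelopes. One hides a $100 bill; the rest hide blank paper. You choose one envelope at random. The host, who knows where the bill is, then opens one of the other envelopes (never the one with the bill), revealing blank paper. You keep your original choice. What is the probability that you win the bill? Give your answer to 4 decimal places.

0.2500

The host can always open an empty envelope regardless of your choice, so this gives no information about your original envelope.
P(win by staying) = 1/4 ≈ 0.2500.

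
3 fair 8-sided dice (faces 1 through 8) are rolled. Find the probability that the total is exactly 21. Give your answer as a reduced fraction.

There are 8^3 = 512 equally likely outcomes.
The number of ordered 3-tuples from {1,…,8} summing to 21 is 10.
P(sum = 21) = 10/512 = 5/256.

5/256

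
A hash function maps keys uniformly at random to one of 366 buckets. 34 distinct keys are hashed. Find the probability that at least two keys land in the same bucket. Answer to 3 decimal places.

0.794

It's easier to compute the probability that all 34 are distinct.
P(all distinct) = 366/366 · 365/366 · ··· · 333/366 ≈ 0.206.
So the probability of at least one match is 1 − 0.206 = 0.794.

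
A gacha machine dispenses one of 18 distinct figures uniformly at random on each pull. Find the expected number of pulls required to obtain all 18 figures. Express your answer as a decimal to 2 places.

After i distinct types are collected, each trial gives a new one with probability (18−i)/18, so the expected wait for the next new type is 18/(18−i).
E = 18/18 + 18/17 + 18/16 + 18/15 + 18/14 + 18/13 + 18/12 + 18/11 + 18/10 + 18/9 + 18/8 + 18/7 + 18/6 + 18/5 + 18/4 + 18/3 + 18/2 + 18/1 = 42822903/680680 ≈ 62.91.

62.91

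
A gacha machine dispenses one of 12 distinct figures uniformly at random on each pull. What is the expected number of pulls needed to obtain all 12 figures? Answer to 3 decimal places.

After i distinct types are collected, each trial gives a new one with probability (12−i)/12, so the expected wait for the next new type is 12/(12−i).
E = 12/12 + 12/11 + 12/10 + 12/9 + 12/8 + 12/7 + 12/6 + 12/5 + 12/4 + 12/3 + 12/2 + 12/1 = 86021/2310 ≈ 37.239.

37.239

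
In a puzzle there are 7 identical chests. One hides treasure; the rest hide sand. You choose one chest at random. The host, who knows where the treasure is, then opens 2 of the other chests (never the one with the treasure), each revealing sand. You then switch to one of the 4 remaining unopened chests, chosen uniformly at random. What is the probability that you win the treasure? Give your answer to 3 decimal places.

0.214

Your original chest holds the treasure with probability 1/7, so the other 6 collectively hold it with probability 6/7.
The host can always find 2 empty chests to open, so the reveals don't change that 6/7; it is now spread over the 4 remaining unopened chests.
P(win by switching) = (6/7) · (1/4) = 3/14 ≈ 0.214.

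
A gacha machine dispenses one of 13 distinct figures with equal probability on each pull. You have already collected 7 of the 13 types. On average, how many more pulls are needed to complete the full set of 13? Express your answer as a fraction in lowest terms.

637/20

Starting from 7 distinct types, each trial gives a new one with probability (13−i)/13 when i types are held, so the wait for the next new type is 13/(13−i).
E = 13/6 + 13/5 + 13/4 + 13/3 + 13/2 + 13/1 = 637/20.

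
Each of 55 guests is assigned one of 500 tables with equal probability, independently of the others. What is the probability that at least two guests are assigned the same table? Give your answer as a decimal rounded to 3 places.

It's easier to compute the probability that all 55 are distinct.
P(all distinct) = 500/500 · 499/500 · ··· · 446/500 ≈ 0.046.
So the probability of at least one match is 1 − 0.046 = 0.954.

0.954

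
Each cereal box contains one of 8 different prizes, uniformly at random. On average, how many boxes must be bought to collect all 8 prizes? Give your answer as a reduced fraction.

761/35

After i distinct types are collected, each trial gives a new one with probability (8−i)/8, so the expected wait for the next new type is 8/(8−i).
E = 8/8 + 8/7 + 8/6 + 8/5 + 8/4 + 8/3 + 8/2 + 8/1 = 761/35.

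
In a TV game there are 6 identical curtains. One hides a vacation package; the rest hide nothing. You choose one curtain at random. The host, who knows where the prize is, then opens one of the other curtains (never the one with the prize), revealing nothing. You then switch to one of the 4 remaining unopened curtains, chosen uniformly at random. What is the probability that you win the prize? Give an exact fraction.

Your original curtain holds the prize with probability 1/6, so the other 5 collectively hold it with probability 5/6.
The host can always find an empty curtain to open, so this doesn't change that 5/6; it is now spread over the 4 remaining unopened curtains.
P(win by switching) = (5/6) · (1/4) = 5/24.

5/24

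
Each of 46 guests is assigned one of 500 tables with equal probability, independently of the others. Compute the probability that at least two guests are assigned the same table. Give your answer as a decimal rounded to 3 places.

0.882

It's easier to compute the probability that all 46 are distinct.
P(all distinct) = 500/500 · 499/500 · ··· · 455/500 ≈ 0.118.
So the probability of at least one match is 1 − 0.118 = 0.882.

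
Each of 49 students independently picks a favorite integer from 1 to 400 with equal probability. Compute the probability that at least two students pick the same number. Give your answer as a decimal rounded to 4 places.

0.9534

It's easier to compute the probability that all 49 are distinct.
P(all distinct) = 400/400 · 399/400 · ··· · 352/400 ≈ 0.0466.
So the probability of at least one match is 1 − 0.0466 = 0.9534.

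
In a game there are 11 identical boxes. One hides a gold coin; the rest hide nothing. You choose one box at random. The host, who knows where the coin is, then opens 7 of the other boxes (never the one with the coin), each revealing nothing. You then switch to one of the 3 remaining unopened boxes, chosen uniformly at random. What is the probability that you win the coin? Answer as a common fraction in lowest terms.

10/33

Your original box holds the coin with probability 1/11, so the other 10 collectively hold it with probability 10/11.
The host can always find 7 empty boxes to open, so the reveals don't change that 10/11; it is now spread over the 3 remaining unopened boxes.
P(win by switching) = (10/11) · (1/3) = 10/33.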